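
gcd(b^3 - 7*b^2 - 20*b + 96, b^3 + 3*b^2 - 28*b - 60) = 1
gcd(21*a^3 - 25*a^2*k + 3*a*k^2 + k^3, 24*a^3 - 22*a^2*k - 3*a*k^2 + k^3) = a - k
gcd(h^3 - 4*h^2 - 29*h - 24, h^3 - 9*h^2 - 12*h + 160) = h - 8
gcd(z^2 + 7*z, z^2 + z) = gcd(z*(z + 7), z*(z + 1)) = z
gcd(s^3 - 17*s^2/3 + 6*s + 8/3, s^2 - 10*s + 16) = s - 2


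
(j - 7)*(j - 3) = j^2 - 10*j + 21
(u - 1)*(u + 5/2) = u^2 + 3*u/2 - 5/2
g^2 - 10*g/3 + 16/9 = (g - 8/3)*(g - 2/3)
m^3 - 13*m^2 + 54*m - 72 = (m - 6)*(m - 4)*(m - 3)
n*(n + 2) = n^2 + 2*n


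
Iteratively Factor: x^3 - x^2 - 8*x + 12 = (x + 3)*(x^2 - 4*x + 4) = (x - 2)*(x + 3)*(x - 2)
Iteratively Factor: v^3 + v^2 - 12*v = (v)*(v^2 + v - 12) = v*(v - 3)*(v + 4)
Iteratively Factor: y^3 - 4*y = (y - 2)*(y^2 + 2*y) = y*(y - 2)*(y + 2)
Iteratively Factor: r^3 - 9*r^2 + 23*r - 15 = (r - 1)*(r^2 - 8*r + 15) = (r - 5)*(r - 1)*(r - 3)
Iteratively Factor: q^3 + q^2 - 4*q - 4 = (q + 1)*(q^2 - 4) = (q + 1)*(q + 2)*(q - 2)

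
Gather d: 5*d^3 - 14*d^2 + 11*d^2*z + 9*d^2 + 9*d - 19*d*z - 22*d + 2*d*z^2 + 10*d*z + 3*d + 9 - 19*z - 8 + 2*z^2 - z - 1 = 5*d^3 + d^2*(11*z - 5) + d*(2*z^2 - 9*z - 10) + 2*z^2 - 20*z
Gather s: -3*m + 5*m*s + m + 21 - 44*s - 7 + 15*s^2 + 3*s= -2*m + 15*s^2 + s*(5*m - 41) + 14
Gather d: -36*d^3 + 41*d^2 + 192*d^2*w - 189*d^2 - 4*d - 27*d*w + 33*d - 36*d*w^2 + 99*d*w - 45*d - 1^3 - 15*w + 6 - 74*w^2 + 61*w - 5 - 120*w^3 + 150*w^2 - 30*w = -36*d^3 + d^2*(192*w - 148) + d*(-36*w^2 + 72*w - 16) - 120*w^3 + 76*w^2 + 16*w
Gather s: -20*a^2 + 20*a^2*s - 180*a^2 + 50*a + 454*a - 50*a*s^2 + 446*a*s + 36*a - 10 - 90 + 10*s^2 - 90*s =-200*a^2 + 540*a + s^2*(10 - 50*a) + s*(20*a^2 + 446*a - 90) - 100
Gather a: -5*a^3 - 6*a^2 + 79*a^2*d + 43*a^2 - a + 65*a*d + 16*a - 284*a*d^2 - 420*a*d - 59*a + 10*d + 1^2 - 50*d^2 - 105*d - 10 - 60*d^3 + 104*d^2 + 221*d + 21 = -5*a^3 + a^2*(79*d + 37) + a*(-284*d^2 - 355*d - 44) - 60*d^3 + 54*d^2 + 126*d + 12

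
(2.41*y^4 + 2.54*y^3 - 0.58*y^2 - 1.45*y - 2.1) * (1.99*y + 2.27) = 4.7959*y^5 + 10.5253*y^4 + 4.6116*y^3 - 4.2021*y^2 - 7.4705*y - 4.767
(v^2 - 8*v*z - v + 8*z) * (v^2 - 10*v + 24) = v^4 - 8*v^3*z - 11*v^3 + 88*v^2*z + 34*v^2 - 272*v*z - 24*v + 192*z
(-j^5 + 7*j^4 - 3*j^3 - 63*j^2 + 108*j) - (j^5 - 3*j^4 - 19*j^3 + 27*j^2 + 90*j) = -2*j^5 + 10*j^4 + 16*j^3 - 90*j^2 + 18*j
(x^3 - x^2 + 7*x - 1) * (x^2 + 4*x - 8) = x^5 + 3*x^4 - 5*x^3 + 35*x^2 - 60*x + 8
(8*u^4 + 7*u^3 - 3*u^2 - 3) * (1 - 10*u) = -80*u^5 - 62*u^4 + 37*u^3 - 3*u^2 + 30*u - 3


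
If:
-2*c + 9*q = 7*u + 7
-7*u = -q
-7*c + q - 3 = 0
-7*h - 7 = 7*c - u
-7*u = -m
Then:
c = -17/54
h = -295/441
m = 43/54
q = 43/54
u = 43/378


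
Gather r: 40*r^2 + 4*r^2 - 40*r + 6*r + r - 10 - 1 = 44*r^2 - 33*r - 11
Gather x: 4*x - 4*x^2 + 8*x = -4*x^2 + 12*x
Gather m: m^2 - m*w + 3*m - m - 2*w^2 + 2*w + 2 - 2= m^2 + m*(2 - w) - 2*w^2 + 2*w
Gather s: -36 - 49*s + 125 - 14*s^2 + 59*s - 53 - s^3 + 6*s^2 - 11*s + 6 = -s^3 - 8*s^2 - s + 42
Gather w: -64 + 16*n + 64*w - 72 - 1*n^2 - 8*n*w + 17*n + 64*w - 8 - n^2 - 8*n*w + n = -2*n^2 + 34*n + w*(128 - 16*n) - 144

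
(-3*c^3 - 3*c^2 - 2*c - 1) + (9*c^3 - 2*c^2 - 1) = 6*c^3 - 5*c^2 - 2*c - 2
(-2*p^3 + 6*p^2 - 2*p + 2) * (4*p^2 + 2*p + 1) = -8*p^5 + 20*p^4 + 2*p^3 + 10*p^2 + 2*p + 2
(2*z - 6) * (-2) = 12 - 4*z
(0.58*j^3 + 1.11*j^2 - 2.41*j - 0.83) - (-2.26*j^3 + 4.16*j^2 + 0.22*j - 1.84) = 2.84*j^3 - 3.05*j^2 - 2.63*j + 1.01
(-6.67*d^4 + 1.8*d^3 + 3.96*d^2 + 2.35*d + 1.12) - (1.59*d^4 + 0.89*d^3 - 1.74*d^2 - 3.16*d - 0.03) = -8.26*d^4 + 0.91*d^3 + 5.7*d^2 + 5.51*d + 1.15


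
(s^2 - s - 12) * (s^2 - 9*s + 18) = s^4 - 10*s^3 + 15*s^2 + 90*s - 216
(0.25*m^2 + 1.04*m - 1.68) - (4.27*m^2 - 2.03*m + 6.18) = -4.02*m^2 + 3.07*m - 7.86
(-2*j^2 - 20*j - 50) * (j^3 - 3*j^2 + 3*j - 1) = -2*j^5 - 14*j^4 + 4*j^3 + 92*j^2 - 130*j + 50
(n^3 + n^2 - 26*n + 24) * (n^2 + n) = n^5 + 2*n^4 - 25*n^3 - 2*n^2 + 24*n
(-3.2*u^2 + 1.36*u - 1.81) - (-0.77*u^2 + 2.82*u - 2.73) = -2.43*u^2 - 1.46*u + 0.92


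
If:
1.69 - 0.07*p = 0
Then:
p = 24.14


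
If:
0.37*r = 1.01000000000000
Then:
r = 2.73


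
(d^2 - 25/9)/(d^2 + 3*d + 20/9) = (3*d - 5)/(3*d + 4)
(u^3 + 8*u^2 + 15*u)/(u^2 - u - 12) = u*(u + 5)/(u - 4)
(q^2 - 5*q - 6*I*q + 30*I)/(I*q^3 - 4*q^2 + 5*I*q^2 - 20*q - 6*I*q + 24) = (-I*q^2 + q*(-6 + 5*I) + 30)/(q^3 + q^2*(5 + 4*I) + q*(-6 + 20*I) - 24*I)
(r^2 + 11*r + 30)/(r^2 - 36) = (r + 5)/(r - 6)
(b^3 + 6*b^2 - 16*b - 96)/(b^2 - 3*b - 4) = (b^2 + 10*b + 24)/(b + 1)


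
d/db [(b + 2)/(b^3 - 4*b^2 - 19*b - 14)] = 2*(3 - b)/(b^4 - 12*b^3 + 22*b^2 + 84*b + 49)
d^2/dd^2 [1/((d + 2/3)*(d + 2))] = 6*(9*(d + 2)^2 + 3*(d + 2)*(3*d + 2) + (3*d + 2)^2)/((d + 2)^3*(3*d + 2)^3)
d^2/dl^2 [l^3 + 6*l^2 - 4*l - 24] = 6*l + 12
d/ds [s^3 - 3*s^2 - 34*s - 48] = 3*s^2 - 6*s - 34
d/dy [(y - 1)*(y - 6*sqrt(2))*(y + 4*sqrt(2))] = 3*y^2 - 4*sqrt(2)*y - 2*y - 48 + 2*sqrt(2)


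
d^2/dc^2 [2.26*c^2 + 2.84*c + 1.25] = 4.52000000000000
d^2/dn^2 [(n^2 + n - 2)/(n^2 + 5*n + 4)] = 4*(-2*n^3 - 9*n^2 - 21*n - 23)/(n^6 + 15*n^5 + 87*n^4 + 245*n^3 + 348*n^2 + 240*n + 64)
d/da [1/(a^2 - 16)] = -2*a/(a^2 - 16)^2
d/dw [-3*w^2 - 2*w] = -6*w - 2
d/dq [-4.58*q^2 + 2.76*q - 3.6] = 2.76 - 9.16*q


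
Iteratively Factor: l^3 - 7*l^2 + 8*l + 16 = (l - 4)*(l^2 - 3*l - 4) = (l - 4)*(l + 1)*(l - 4)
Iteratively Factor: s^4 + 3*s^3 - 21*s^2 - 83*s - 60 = (s + 1)*(s^3 + 2*s^2 - 23*s - 60) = (s + 1)*(s + 3)*(s^2 - s - 20) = (s + 1)*(s + 3)*(s + 4)*(s - 5)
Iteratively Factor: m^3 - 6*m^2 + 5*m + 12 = (m - 4)*(m^2 - 2*m - 3) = (m - 4)*(m - 3)*(m + 1)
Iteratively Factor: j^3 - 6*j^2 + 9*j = (j - 3)*(j^2 - 3*j) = j*(j - 3)*(j - 3)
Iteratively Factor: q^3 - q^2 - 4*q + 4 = (q - 2)*(q^2 + q - 2) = (q - 2)*(q + 2)*(q - 1)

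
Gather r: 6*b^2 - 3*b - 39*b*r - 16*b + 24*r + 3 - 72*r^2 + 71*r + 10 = 6*b^2 - 19*b - 72*r^2 + r*(95 - 39*b) + 13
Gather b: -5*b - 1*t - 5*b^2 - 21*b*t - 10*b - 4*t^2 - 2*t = -5*b^2 + b*(-21*t - 15) - 4*t^2 - 3*t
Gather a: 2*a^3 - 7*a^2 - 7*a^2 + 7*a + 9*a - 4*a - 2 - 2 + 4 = 2*a^3 - 14*a^2 + 12*a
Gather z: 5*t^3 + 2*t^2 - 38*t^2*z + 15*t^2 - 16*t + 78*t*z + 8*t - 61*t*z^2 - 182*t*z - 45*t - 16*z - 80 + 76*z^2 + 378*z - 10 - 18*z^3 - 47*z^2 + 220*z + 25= 5*t^3 + 17*t^2 - 53*t - 18*z^3 + z^2*(29 - 61*t) + z*(-38*t^2 - 104*t + 582) - 65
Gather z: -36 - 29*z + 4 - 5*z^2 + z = -5*z^2 - 28*z - 32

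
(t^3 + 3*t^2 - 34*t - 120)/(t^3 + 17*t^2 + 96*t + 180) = (t^2 - 2*t - 24)/(t^2 + 12*t + 36)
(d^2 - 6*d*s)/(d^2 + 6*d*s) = (d - 6*s)/(d + 6*s)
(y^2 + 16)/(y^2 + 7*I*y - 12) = (y - 4*I)/(y + 3*I)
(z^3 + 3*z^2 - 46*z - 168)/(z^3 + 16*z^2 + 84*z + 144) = (z - 7)/(z + 6)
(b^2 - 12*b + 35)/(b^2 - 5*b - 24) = (-b^2 + 12*b - 35)/(-b^2 + 5*b + 24)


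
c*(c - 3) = c^2 - 3*c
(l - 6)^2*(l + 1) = l^3 - 11*l^2 + 24*l + 36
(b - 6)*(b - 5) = b^2 - 11*b + 30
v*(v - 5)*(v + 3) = v^3 - 2*v^2 - 15*v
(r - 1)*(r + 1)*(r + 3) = r^3 + 3*r^2 - r - 3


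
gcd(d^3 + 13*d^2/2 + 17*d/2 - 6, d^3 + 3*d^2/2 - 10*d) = d + 4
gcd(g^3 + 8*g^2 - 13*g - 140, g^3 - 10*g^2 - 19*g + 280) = g + 5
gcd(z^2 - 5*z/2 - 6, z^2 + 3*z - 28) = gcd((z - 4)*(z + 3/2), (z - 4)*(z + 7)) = z - 4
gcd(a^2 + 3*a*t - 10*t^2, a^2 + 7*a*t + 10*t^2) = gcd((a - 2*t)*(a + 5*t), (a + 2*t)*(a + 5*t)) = a + 5*t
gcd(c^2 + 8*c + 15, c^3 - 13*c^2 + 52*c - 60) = 1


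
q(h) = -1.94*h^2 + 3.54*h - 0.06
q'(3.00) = -8.10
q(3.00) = -6.90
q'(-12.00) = 50.10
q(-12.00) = -321.90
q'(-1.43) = 9.09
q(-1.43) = -9.09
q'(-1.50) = 9.36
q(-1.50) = -9.74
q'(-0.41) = 5.13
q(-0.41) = -1.84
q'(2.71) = -6.97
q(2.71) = -4.71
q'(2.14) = -4.76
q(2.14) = -1.37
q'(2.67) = -6.82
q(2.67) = -4.44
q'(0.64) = 1.06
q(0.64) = 1.41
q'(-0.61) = 5.91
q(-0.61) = -2.94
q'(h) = 3.54 - 3.88*h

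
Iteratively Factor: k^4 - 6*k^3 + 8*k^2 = (k)*(k^3 - 6*k^2 + 8*k) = k^2*(k^2 - 6*k + 8) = k^2*(k - 4)*(k - 2)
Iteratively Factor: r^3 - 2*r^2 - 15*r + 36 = (r + 4)*(r^2 - 6*r + 9) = (r - 3)*(r + 4)*(r - 3)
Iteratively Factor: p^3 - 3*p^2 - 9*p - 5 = (p + 1)*(p^2 - 4*p - 5) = (p + 1)^2*(p - 5)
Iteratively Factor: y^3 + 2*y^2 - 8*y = (y + 4)*(y^2 - 2*y) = y*(y + 4)*(y - 2)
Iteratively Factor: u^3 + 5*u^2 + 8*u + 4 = (u + 2)*(u^2 + 3*u + 2) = (u + 2)^2*(u + 1)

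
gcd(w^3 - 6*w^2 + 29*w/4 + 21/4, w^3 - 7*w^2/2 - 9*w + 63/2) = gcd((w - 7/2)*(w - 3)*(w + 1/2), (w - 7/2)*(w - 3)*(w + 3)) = w^2 - 13*w/2 + 21/2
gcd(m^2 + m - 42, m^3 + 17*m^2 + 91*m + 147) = m + 7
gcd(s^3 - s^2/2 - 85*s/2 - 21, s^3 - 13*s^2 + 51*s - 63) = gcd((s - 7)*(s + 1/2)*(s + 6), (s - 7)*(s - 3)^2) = s - 7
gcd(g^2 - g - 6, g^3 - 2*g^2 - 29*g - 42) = g + 2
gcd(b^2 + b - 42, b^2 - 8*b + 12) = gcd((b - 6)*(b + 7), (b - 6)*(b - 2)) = b - 6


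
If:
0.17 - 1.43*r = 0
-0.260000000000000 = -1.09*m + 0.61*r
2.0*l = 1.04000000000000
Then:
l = 0.52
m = 0.31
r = 0.12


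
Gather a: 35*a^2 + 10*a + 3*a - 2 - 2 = 35*a^2 + 13*a - 4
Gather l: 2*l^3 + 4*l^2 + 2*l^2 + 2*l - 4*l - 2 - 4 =2*l^3 + 6*l^2 - 2*l - 6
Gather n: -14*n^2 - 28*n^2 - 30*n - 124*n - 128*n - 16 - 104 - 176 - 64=-42*n^2 - 282*n - 360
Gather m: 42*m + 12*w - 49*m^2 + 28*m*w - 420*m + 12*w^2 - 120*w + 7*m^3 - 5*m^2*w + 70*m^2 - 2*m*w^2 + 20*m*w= 7*m^3 + m^2*(21 - 5*w) + m*(-2*w^2 + 48*w - 378) + 12*w^2 - 108*w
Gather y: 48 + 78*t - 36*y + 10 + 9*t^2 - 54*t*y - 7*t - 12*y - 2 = 9*t^2 + 71*t + y*(-54*t - 48) + 56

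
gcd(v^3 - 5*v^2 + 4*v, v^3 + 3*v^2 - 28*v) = v^2 - 4*v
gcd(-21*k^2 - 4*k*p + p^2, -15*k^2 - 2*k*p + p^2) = 3*k + p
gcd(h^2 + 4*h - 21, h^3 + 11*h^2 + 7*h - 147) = h^2 + 4*h - 21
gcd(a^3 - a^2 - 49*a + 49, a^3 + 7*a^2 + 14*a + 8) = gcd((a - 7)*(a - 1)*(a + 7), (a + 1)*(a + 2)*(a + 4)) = 1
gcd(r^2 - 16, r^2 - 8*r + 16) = r - 4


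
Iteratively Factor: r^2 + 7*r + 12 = (r + 3)*(r + 4)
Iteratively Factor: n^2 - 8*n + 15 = (n - 3)*(n - 5)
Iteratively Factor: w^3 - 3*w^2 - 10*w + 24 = (w - 4)*(w^2 + w - 6) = (w - 4)*(w - 2)*(w + 3)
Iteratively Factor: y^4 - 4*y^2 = (y + 2)*(y^3 - 2*y^2) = (y - 2)*(y + 2)*(y^2) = y*(y - 2)*(y + 2)*(y)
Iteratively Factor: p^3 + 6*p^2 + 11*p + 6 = (p + 3)*(p^2 + 3*p + 2) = (p + 2)*(p + 3)*(p + 1)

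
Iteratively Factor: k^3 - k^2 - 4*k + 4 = (k - 1)*(k^2 - 4) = (k - 1)*(k + 2)*(k - 2)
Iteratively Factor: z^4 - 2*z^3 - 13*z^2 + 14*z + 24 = (z + 3)*(z^3 - 5*z^2 + 2*z + 8) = (z + 1)*(z + 3)*(z^2 - 6*z + 8) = (z - 2)*(z + 1)*(z + 3)*(z - 4)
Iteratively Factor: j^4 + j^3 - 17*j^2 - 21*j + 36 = (j + 3)*(j^3 - 2*j^2 - 11*j + 12) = (j - 1)*(j + 3)*(j^2 - j - 12) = (j - 1)*(j + 3)^2*(j - 4)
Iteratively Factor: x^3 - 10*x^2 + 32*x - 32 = (x - 4)*(x^2 - 6*x + 8) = (x - 4)^2*(x - 2)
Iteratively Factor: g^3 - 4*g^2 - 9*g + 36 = (g + 3)*(g^2 - 7*g + 12) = (g - 3)*(g + 3)*(g - 4)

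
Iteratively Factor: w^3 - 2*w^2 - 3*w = (w - 3)*(w^2 + w) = w*(w - 3)*(w + 1)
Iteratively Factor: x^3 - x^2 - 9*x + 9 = (x - 1)*(x^2 - 9) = (x - 1)*(x + 3)*(x - 3)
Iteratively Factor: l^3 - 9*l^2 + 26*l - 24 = (l - 3)*(l^2 - 6*l + 8) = (l - 4)*(l - 3)*(l - 2)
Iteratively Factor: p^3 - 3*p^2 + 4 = (p - 2)*(p^2 - p - 2) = (p - 2)*(p + 1)*(p - 2)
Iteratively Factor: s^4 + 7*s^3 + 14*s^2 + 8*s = (s + 2)*(s^3 + 5*s^2 + 4*s) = s*(s + 2)*(s^2 + 5*s + 4) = s*(s + 2)*(s + 4)*(s + 1)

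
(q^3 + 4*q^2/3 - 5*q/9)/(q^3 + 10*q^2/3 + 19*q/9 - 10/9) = q/(q + 2)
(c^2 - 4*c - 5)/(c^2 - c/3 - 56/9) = 9*(-c^2 + 4*c + 5)/(-9*c^2 + 3*c + 56)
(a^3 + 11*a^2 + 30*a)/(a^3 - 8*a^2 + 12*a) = (a^2 + 11*a + 30)/(a^2 - 8*a + 12)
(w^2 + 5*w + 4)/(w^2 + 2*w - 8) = (w + 1)/(w - 2)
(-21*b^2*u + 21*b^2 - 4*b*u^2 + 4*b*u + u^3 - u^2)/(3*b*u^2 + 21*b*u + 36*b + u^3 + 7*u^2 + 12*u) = (-7*b*u + 7*b + u^2 - u)/(u^2 + 7*u + 12)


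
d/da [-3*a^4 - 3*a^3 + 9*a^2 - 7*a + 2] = -12*a^3 - 9*a^2 + 18*a - 7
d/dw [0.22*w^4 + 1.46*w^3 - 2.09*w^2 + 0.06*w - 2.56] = 0.88*w^3 + 4.38*w^2 - 4.18*w + 0.06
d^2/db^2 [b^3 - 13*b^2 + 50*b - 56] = 6*b - 26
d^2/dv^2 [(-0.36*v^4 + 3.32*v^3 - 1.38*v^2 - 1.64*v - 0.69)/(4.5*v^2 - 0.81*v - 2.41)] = (-14.58*v^6 + 7.87320000000011*v^5 + 22.008024*v^4 - 11.356992*v^3 - 159.83676*v^2 + 24.072852*v - 25.498986)/(91.125*v^6 - 49.2075*v^5 - 137.55015*v^4 + 52.175259*v^3 + 73.665747*v^2 - 14.113683*v - 13.997521)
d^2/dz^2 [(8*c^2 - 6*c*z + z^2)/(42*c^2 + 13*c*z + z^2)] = 2*c*(6056*c^3 + 1068*c^2*z - 102*c*z^2 - 19*z^3)/(74088*c^6 + 68796*c^5*z + 26586*c^4*z^2 + 5473*c^3*z^3 + 633*c^2*z^4 + 39*c*z^5 + z^6)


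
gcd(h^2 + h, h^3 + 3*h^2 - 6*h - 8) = h + 1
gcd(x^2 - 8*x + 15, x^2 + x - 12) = x - 3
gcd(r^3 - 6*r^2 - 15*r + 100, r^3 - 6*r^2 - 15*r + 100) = r^3 - 6*r^2 - 15*r + 100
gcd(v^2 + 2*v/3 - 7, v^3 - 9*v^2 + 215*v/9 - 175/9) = v - 7/3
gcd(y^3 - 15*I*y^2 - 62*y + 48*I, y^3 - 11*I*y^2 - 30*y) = y - 6*I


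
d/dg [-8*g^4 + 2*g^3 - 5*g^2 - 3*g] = -32*g^3 + 6*g^2 - 10*g - 3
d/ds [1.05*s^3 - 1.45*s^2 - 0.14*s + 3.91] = 3.15*s^2 - 2.9*s - 0.14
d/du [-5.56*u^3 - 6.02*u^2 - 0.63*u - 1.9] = -16.68*u^2 - 12.04*u - 0.63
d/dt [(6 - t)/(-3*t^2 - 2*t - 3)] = 3*(-t^2 + 12*t + 5)/(9*t^4 + 12*t^3 + 22*t^2 + 12*t + 9)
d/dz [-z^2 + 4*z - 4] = 4 - 2*z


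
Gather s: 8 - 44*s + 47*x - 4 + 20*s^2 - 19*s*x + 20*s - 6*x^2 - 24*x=20*s^2 + s*(-19*x - 24) - 6*x^2 + 23*x + 4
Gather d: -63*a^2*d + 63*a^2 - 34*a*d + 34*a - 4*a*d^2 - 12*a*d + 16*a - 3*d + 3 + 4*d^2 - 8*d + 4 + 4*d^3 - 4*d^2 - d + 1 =63*a^2 - 4*a*d^2 + 50*a + 4*d^3 + d*(-63*a^2 - 46*a - 12) + 8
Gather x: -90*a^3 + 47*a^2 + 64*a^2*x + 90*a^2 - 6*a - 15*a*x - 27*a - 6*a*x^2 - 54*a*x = -90*a^3 + 137*a^2 - 6*a*x^2 - 33*a + x*(64*a^2 - 69*a)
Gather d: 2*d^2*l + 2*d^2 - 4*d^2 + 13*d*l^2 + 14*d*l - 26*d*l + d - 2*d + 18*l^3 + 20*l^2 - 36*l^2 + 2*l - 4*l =d^2*(2*l - 2) + d*(13*l^2 - 12*l - 1) + 18*l^3 - 16*l^2 - 2*l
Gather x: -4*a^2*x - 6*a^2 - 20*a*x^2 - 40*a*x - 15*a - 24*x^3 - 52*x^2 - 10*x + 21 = -6*a^2 - 15*a - 24*x^3 + x^2*(-20*a - 52) + x*(-4*a^2 - 40*a - 10) + 21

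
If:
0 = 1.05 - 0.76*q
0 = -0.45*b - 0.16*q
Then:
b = -0.49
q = 1.38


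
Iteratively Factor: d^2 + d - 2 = (d + 2)*(d - 1)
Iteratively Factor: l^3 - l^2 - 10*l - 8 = (l - 4)*(l^2 + 3*l + 2) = (l - 4)*(l + 2)*(l + 1)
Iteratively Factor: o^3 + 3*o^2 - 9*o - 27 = (o + 3)*(o^2 - 9) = (o + 3)^2*(o - 3)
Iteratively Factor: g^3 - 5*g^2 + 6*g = (g - 2)*(g^2 - 3*g) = (g - 3)*(g - 2)*(g)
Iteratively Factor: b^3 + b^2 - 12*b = (b - 3)*(b^2 + 4*b) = (b - 3)*(b + 4)*(b)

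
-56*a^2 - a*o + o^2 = (-8*a + o)*(7*a + o)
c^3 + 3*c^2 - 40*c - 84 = (c - 6)*(c + 2)*(c + 7)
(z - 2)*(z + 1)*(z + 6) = z^3 + 5*z^2 - 8*z - 12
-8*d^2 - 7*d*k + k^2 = (-8*d + k)*(d + k)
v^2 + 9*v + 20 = (v + 4)*(v + 5)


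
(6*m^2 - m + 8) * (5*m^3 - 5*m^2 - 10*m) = 30*m^5 - 35*m^4 - 15*m^3 - 30*m^2 - 80*m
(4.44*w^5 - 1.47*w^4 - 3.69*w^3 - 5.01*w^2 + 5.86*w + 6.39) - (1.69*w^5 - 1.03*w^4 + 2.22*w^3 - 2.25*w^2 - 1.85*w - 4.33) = 2.75*w^5 - 0.44*w^4 - 5.91*w^3 - 2.76*w^2 + 7.71*w + 10.72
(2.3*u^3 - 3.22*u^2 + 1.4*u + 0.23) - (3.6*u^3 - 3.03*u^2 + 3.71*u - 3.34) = -1.3*u^3 - 0.19*u^2 - 2.31*u + 3.57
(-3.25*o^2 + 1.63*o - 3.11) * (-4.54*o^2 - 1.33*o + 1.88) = 14.755*o^4 - 3.0777*o^3 + 5.8415*o^2 + 7.2007*o - 5.8468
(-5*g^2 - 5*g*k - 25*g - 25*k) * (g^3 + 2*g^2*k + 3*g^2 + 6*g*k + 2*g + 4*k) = -5*g^5 - 15*g^4*k - 40*g^4 - 10*g^3*k^2 - 120*g^3*k - 85*g^3 - 80*g^2*k^2 - 255*g^2*k - 50*g^2 - 170*g*k^2 - 150*g*k - 100*k^2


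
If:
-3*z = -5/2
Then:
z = 5/6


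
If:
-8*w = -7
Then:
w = 7/8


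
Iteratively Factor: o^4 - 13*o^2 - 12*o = (o + 3)*(o^3 - 3*o^2 - 4*o) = (o - 4)*(o + 3)*(o^2 + o) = (o - 4)*(o + 1)*(o + 3)*(o)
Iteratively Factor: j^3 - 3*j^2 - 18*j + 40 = (j - 5)*(j^2 + 2*j - 8) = (j - 5)*(j - 2)*(j + 4)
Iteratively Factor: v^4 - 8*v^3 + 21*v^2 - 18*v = (v - 2)*(v^3 - 6*v^2 + 9*v) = (v - 3)*(v - 2)*(v^2 - 3*v) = (v - 3)^2*(v - 2)*(v)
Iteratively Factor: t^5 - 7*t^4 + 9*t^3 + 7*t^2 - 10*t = (t - 5)*(t^4 - 2*t^3 - t^2 + 2*t) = t*(t - 5)*(t^3 - 2*t^2 - t + 2) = t*(t - 5)*(t - 2)*(t^2 - 1) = t*(t - 5)*(t - 2)*(t + 1)*(t - 1)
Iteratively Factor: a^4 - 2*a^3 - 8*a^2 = (a + 2)*(a^3 - 4*a^2) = (a - 4)*(a + 2)*(a^2) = a*(a - 4)*(a + 2)*(a)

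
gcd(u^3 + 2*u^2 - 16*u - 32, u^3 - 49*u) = 1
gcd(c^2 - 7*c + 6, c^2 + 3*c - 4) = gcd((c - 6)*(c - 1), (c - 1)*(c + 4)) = c - 1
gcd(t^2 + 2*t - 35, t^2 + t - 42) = t + 7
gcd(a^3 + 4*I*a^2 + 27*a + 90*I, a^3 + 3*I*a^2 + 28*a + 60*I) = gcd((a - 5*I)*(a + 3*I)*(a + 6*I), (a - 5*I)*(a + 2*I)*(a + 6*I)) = a^2 + I*a + 30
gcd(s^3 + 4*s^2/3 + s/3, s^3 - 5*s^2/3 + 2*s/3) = s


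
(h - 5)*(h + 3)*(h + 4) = h^3 + 2*h^2 - 23*h - 60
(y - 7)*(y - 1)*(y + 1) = y^3 - 7*y^2 - y + 7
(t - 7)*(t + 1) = t^2 - 6*t - 7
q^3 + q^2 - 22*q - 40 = (q - 5)*(q + 2)*(q + 4)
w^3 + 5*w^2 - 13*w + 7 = (w - 1)^2*(w + 7)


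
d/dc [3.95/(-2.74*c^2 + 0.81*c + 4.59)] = (21.646*c - 3.1995)/(-2.74*c^2 + 0.81*c + 4.59)^2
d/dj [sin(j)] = cos(j)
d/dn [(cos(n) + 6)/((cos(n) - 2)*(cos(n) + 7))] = (cos(n)^2 + 12*cos(n) + 44)*sin(n)/((cos(n) - 2)^2*(cos(n) + 7)^2)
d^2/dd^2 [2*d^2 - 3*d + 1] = 4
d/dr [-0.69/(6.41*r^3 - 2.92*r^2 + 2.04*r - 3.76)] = (13.2687*r^2 - 4.0296*r + 1.4076)/(6.41*r^3 - 2.92*r^2 + 2.04*r - 3.76)^2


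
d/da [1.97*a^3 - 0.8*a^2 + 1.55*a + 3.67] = 5.91*a^2 - 1.6*a + 1.55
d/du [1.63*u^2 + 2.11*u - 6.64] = 3.26*u + 2.11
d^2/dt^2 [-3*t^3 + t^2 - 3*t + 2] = 2 - 18*t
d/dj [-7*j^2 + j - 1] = 1 - 14*j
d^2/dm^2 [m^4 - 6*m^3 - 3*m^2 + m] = 12*m^2 - 36*m - 6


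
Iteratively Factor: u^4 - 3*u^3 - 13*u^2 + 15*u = (u - 1)*(u^3 - 2*u^2 - 15*u) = u*(u - 1)*(u^2 - 2*u - 15) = u*(u - 5)*(u - 1)*(u + 3)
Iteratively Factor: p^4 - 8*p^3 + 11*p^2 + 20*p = (p + 1)*(p^3 - 9*p^2 + 20*p) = (p - 5)*(p + 1)*(p^2 - 4*p) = (p - 5)*(p - 4)*(p + 1)*(p)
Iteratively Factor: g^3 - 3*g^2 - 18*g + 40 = (g - 5)*(g^2 + 2*g - 8) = (g - 5)*(g + 4)*(g - 2)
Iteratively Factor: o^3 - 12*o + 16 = (o - 2)*(o^2 + 2*o - 8) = (o - 2)*(o + 4)*(o - 2)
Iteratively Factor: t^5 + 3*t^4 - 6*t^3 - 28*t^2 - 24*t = (t + 2)*(t^4 + t^3 - 8*t^2 - 12*t) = (t - 3)*(t + 2)*(t^3 + 4*t^2 + 4*t) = t*(t - 3)*(t + 2)*(t^2 + 4*t + 4) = t*(t - 3)*(t + 2)^2*(t + 2)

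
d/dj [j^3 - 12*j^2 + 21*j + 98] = 3*j^2 - 24*j + 21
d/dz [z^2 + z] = 2*z + 1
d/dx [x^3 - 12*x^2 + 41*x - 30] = 3*x^2 - 24*x + 41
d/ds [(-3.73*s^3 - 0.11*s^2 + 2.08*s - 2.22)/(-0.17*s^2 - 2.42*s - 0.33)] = (0.6341*s^4 + 18.0532*s^3 + 4.3125*s^2 - 0.682200000000001*s - 6.0588)/(0.0289*s^4 + 0.8228*s^3 + 5.9686*s^2 + 1.5972*s + 0.1089)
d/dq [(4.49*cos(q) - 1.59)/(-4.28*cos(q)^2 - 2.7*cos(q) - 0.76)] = (-19.2172*cos(q)^2 + 13.6104*cos(q) + 7.7054)*sin(q)/(18.3184*cos(q)^4 + 23.112*cos(q)^3 + 13.7956*cos(q)^2 + 4.104*cos(q) + 0.5776)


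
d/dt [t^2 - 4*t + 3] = 2*t - 4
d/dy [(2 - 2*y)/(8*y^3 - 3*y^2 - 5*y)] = 2*(16*y + 5)/(y^2*(64*y^2 + 80*y + 25))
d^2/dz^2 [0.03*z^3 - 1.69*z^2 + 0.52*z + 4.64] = 0.18*z - 3.38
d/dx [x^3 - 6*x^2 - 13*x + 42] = 3*x^2 - 12*x - 13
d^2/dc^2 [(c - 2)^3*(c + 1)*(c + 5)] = 20*c^3 - 114*c + 68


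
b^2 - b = b*(b - 1)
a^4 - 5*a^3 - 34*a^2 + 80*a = a*(a - 8)*(a - 2)*(a + 5)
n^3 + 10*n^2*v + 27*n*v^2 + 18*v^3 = (n + v)*(n + 3*v)*(n + 6*v)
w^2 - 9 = (w - 3)*(w + 3)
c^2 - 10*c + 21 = (c - 7)*(c - 3)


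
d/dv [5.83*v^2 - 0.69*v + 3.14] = 11.66*v - 0.69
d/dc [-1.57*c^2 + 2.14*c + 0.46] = 2.14 - 3.14*c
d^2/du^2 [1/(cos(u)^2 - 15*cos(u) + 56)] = (-4*sin(u)^4 + 3*sin(u)^2 - 3585*cos(u)/4 + 45*cos(3*u)/4 + 339)/((cos(u) - 8)^3*(cos(u) - 7)^3)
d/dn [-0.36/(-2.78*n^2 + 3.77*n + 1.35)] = (1.3572 - 2.0016*n)/(-2.78*n^2 + 3.77*n + 1.35)^2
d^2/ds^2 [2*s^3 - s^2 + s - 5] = 12*s - 2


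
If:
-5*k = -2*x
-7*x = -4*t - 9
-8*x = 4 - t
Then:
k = -2/5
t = -4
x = -1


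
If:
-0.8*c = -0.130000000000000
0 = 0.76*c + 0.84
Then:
No Solution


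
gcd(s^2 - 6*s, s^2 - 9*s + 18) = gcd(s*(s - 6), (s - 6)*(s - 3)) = s - 6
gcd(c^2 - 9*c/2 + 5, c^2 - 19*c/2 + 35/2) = c - 5/2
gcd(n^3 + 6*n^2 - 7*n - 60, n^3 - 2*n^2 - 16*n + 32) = n + 4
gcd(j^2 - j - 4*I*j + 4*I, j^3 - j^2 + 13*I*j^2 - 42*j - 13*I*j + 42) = j - 1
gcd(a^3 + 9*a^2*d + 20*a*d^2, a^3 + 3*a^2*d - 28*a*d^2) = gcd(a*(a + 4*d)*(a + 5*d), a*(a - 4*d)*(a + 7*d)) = a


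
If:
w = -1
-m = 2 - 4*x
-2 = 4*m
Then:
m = -1/2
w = -1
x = 3/8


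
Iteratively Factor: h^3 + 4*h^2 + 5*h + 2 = (h + 2)*(h^2 + 2*h + 1) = (h + 1)*(h + 2)*(h + 1)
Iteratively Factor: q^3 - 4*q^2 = (q)*(q^2 - 4*q) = q*(q - 4)*(q)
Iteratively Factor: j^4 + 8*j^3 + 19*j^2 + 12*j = (j + 4)*(j^3 + 4*j^2 + 3*j) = j*(j + 4)*(j^2 + 4*j + 3) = j*(j + 1)*(j + 4)*(j + 3)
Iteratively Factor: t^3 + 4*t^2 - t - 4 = (t + 4)*(t^2 - 1) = (t + 1)*(t + 4)*(t - 1)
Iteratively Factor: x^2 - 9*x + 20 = (x - 4)*(x - 5)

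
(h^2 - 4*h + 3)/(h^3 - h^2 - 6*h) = (h - 1)/(h*(h + 2))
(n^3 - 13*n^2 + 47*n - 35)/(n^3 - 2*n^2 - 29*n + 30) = (n^2 - 12*n + 35)/(n^2 - n - 30)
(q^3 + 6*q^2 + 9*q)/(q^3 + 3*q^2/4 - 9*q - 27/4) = 4*q*(q + 3)/(4*q^2 - 9*q - 9)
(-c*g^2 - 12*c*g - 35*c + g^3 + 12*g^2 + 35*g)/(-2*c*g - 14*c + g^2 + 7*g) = (c*g + 5*c - g^2 - 5*g)/(2*c - g)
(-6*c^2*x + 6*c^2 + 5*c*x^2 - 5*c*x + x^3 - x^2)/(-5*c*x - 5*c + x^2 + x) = (6*c^2*x - 6*c^2 - 5*c*x^2 + 5*c*x - x^3 + x^2)/(5*c*x + 5*c - x^2 - x)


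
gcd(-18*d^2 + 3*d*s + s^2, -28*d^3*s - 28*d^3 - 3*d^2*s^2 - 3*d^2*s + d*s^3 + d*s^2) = 1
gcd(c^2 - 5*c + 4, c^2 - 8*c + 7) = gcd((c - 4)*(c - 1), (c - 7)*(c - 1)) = c - 1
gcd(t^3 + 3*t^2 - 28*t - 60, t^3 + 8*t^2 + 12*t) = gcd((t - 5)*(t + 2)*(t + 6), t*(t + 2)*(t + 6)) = t^2 + 8*t + 12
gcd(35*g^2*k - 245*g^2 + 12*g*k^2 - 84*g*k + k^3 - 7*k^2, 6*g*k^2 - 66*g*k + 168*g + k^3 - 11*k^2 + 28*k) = k - 7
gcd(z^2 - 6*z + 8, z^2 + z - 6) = z - 2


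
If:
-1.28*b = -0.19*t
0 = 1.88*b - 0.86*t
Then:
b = 0.00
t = 0.00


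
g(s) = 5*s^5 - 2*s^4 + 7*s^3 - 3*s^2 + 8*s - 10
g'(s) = 25*s^4 - 8*s^3 + 21*s^2 - 6*s + 8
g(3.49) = 2571.02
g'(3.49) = 3611.64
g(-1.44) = -88.20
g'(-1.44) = 191.57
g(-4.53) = -11138.82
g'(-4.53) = 11737.48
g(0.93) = 2.46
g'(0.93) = 32.85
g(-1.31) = -66.54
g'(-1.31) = 143.51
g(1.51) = 48.19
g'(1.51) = 149.25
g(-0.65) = -19.33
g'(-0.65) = 27.43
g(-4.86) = -15595.67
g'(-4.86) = 15398.64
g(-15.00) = -3922555.00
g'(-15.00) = 1297448.00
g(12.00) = 1214438.00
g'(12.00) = 507536.00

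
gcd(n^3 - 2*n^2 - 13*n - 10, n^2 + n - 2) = n + 2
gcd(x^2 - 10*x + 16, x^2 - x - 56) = x - 8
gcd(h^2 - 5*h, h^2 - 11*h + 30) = h - 5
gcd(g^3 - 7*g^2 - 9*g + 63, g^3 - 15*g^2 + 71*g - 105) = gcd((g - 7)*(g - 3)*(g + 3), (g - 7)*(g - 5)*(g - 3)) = g^2 - 10*g + 21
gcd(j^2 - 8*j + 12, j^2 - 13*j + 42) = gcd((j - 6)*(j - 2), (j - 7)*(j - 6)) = j - 6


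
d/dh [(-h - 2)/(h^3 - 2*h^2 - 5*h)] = (h*(-h^2 + 2*h + 5) - (h + 2)*(-3*h^2 + 4*h + 5))/(h^2*(-h^2 + 2*h + 5)^2)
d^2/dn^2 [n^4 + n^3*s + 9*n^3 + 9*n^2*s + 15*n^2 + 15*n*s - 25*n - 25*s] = 12*n^2 + 6*n*s + 54*n + 18*s + 30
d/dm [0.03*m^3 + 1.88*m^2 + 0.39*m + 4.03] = 0.09*m^2 + 3.76*m + 0.39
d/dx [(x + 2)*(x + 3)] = 2*x + 5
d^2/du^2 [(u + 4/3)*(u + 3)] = 2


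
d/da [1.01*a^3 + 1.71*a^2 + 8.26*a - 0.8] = 3.03*a^2 + 3.42*a + 8.26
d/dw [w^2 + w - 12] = 2*w + 1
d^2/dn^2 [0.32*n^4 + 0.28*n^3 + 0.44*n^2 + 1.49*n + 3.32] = 3.84*n^2 + 1.68*n + 0.88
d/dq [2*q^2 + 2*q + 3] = 4*q + 2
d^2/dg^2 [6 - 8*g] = 0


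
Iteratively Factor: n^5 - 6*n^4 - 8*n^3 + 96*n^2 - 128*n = (n - 2)*(n^4 - 4*n^3 - 16*n^2 + 64*n) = (n - 2)*(n + 4)*(n^3 - 8*n^2 + 16*n) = n*(n - 2)*(n + 4)*(n^2 - 8*n + 16) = n*(n - 4)*(n - 2)*(n + 4)*(n - 4)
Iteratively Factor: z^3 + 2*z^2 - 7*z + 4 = (z - 1)*(z^2 + 3*z - 4) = (z - 1)^2*(z + 4)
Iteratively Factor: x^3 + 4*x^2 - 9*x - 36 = (x + 4)*(x^2 - 9) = (x + 3)*(x + 4)*(x - 3)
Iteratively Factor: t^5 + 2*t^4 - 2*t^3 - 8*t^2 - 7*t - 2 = (t + 1)*(t^4 + t^3 - 3*t^2 - 5*t - 2) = (t + 1)^2*(t^3 - 3*t - 2) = (t + 1)^3*(t^2 - t - 2) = (t - 2)*(t + 1)^3*(t + 1)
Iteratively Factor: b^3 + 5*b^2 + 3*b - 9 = (b + 3)*(b^2 + 2*b - 3) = (b + 3)^2*(b - 1)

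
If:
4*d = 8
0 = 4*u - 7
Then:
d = 2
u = 7/4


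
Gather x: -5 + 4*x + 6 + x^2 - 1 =x^2 + 4*x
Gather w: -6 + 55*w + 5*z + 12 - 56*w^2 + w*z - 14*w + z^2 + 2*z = -56*w^2 + w*(z + 41) + z^2 + 7*z + 6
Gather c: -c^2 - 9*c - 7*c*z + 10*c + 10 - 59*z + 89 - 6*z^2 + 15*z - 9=-c^2 + c*(1 - 7*z) - 6*z^2 - 44*z + 90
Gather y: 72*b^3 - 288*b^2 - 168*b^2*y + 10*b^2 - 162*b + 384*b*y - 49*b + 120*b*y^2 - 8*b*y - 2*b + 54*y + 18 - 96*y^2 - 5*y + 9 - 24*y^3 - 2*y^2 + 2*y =72*b^3 - 278*b^2 - 213*b - 24*y^3 + y^2*(120*b - 98) + y*(-168*b^2 + 376*b + 51) + 27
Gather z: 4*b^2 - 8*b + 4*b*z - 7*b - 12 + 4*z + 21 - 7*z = 4*b^2 - 15*b + z*(4*b - 3) + 9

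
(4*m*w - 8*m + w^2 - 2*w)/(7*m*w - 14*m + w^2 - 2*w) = (4*m + w)/(7*m + w)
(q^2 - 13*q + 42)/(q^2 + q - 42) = (q - 7)/(q + 7)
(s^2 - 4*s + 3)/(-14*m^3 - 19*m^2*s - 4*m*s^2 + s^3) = (-s^2 + 4*s - 3)/(14*m^3 + 19*m^2*s + 4*m*s^2 - s^3)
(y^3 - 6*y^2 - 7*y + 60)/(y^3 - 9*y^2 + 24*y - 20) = (y^2 - y - 12)/(y^2 - 4*y + 4)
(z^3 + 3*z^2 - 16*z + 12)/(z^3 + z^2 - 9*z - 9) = (z^3 + 3*z^2 - 16*z + 12)/(z^3 + z^2 - 9*z - 9)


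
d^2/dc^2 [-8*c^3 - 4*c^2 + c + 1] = -48*c - 8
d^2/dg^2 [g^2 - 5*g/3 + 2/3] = 2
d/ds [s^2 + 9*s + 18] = 2*s + 9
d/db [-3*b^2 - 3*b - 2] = -6*b - 3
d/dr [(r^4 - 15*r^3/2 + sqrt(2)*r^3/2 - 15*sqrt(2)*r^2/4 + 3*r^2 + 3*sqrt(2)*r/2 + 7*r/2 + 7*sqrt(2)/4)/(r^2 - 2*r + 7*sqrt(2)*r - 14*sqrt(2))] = (4*r^5 - 27*r^4 + 43*sqrt(2)*r^4 - 326*sqrt(2)*r^3 + 88*r^3 - 208*r^2 + 684*sqrt(2)*r^2 - 175*sqrt(2)*r + 420*r - 133 - 91*sqrt(2))/(2*(r^4 - 4*r^3 + 14*sqrt(2)*r^3 - 56*sqrt(2)*r^2 + 102*r^2 - 392*r + 56*sqrt(2)*r + 392))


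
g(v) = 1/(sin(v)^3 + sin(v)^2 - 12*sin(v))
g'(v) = (-3*sin(v)^2*cos(v) - 2*sin(v)*cos(v) + 12*cos(v))/(sin(v)^3 + sin(v)^2 - 12*sin(v))^2 = (-3*sin(v)^2 - 2*sin(v) + 12)*cos(v)/((sin(v)^2 + sin(v) - 12)^2*sin(v)^2)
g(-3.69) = -0.17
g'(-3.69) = -0.25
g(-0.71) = 0.13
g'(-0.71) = 0.14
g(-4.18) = -0.11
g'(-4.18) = -0.05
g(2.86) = -0.31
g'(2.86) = -1.03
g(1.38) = -0.10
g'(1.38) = 0.01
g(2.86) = -0.31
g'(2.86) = -1.03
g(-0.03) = 2.77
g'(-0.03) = 92.57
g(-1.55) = 0.08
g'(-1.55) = 0.00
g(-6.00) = -0.31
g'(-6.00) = 1.02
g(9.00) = -0.21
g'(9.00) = -0.44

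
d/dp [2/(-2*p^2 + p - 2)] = 2*(4*p - 1)/(2*p^2 - p + 2)^2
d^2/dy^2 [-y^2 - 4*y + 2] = -2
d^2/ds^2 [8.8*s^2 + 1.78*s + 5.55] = 17.6000000000000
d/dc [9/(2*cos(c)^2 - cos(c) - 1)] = 9*(4*cos(c) - 1)*sin(c)/(cos(c) - cos(2*c))^2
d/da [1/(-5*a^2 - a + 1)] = (10*a + 1)/(5*a^2 + a - 1)^2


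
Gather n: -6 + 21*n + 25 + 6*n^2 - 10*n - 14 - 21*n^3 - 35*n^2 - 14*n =-21*n^3 - 29*n^2 - 3*n + 5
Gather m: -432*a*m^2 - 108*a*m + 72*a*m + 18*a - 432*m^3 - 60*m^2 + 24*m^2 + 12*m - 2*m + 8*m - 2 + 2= 18*a - 432*m^3 + m^2*(-432*a - 36) + m*(18 - 36*a)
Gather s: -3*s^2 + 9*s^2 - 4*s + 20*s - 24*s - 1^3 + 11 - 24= 6*s^2 - 8*s - 14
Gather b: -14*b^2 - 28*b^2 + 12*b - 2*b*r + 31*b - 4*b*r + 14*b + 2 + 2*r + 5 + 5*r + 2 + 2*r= -42*b^2 + b*(57 - 6*r) + 9*r + 9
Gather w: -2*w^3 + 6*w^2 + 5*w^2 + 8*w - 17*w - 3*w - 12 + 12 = -2*w^3 + 11*w^2 - 12*w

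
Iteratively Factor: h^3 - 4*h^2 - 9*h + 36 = (h + 3)*(h^2 - 7*h + 12) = (h - 4)*(h + 3)*(h - 3)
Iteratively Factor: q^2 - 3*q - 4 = (q + 1)*(q - 4)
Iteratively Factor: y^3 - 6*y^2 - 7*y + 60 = (y + 3)*(y^2 - 9*y + 20) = (y - 5)*(y + 3)*(y - 4)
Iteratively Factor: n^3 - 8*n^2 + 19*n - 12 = (n - 4)*(n^2 - 4*n + 3) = (n - 4)*(n - 3)*(n - 1)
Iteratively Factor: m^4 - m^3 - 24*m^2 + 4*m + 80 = (m + 2)*(m^3 - 3*m^2 - 18*m + 40) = (m + 2)*(m + 4)*(m^2 - 7*m + 10) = (m - 2)*(m + 2)*(m + 4)*(m - 5)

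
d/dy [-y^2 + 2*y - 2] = 2 - 2*y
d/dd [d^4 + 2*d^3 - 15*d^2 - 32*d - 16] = 4*d^3 + 6*d^2 - 30*d - 32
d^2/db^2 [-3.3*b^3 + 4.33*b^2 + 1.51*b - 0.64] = 8.66 - 19.8*b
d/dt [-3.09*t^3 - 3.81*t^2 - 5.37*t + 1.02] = -9.27*t^2 - 7.62*t - 5.37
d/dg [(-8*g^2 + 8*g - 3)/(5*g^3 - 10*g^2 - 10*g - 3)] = (40*g^4 - 80*g^3 + 205*g^2 - 12*g - 54)/(25*g^6 - 100*g^5 + 170*g^3 + 160*g^2 + 60*g + 9)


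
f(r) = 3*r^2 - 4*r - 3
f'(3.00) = 14.00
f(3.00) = 12.00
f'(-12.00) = -76.00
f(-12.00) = 477.00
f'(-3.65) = -25.90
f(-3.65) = 51.57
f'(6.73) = 36.38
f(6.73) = 105.96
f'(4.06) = 20.36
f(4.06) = 30.21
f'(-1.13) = -10.78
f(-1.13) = 5.35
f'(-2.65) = -19.90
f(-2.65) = 28.67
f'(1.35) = 4.10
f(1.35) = -2.93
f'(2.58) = 11.48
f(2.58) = 6.65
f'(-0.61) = -7.66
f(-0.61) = 0.56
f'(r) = 6*r - 4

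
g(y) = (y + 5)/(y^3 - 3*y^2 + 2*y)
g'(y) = (y + 5)*(-3*y^2 + 6*y - 2)/(y^3 - 3*y^2 + 2*y)^2 + 1/(y^3 - 3*y^2 + 2*y) = (y*(y^2 - 3*y + 2) - (y + 5)*(3*y^2 - 6*y + 2))/(y^2*(y^2 - 3*y + 2)^2)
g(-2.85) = -0.04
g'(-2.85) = -0.05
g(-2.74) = -0.05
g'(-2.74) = -0.06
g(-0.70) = -1.34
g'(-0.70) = -3.51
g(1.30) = -23.08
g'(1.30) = 58.04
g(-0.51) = -2.32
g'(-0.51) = -7.54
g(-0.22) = -8.02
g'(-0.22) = -48.33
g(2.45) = 4.66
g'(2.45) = -14.85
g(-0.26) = -6.40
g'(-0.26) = -33.89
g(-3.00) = -0.03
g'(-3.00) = -0.04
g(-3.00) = -0.03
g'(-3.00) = -0.04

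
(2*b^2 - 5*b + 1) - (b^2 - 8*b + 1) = b^2 + 3*b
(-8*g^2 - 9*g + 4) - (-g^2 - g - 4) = -7*g^2 - 8*g + 8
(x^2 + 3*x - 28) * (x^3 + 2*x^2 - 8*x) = x^5 + 5*x^4 - 30*x^3 - 80*x^2 + 224*x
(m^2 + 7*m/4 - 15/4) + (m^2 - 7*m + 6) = 2*m^2 - 21*m/4 + 9/4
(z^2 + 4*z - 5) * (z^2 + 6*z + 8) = z^4 + 10*z^3 + 27*z^2 + 2*z - 40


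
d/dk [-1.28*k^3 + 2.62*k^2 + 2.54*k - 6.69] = -3.84*k^2 + 5.24*k + 2.54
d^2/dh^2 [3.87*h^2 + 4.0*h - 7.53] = 7.74000000000000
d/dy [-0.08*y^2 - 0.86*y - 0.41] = -0.16*y - 0.86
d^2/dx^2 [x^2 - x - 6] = 2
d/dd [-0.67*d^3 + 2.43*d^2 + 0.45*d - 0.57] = -2.01*d^2 + 4.86*d + 0.45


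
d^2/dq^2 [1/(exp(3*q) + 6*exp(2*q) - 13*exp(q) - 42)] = ((-9*exp(2*q) - 24*exp(q) + 13)*(exp(3*q) + 6*exp(2*q) - 13*exp(q) - 42) + 2*(3*exp(2*q) + 12*exp(q) - 13)^2*exp(q))*exp(q)/(exp(3*q) + 6*exp(2*q) - 13*exp(q) - 42)^3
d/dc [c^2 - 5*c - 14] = 2*c - 5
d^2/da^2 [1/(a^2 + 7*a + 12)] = 2*(-a^2 - 7*a + (2*a + 7)^2 - 12)/(a^2 + 7*a + 12)^3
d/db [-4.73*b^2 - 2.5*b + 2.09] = -9.46*b - 2.5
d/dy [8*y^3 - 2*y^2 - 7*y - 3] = 24*y^2 - 4*y - 7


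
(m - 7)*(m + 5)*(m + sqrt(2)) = m^3 - 2*m^2 + sqrt(2)*m^2 - 35*m - 2*sqrt(2)*m - 35*sqrt(2)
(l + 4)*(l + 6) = l^2 + 10*l + 24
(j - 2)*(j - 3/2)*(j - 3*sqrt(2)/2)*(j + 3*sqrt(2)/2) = j^4 - 7*j^3/2 - 3*j^2/2 + 63*j/4 - 27/2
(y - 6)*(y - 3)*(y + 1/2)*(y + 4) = y^4 - 9*y^3/2 - 41*y^2/2 + 63*y + 36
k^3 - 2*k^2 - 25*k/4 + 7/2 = (k - 7/2)*(k - 1/2)*(k + 2)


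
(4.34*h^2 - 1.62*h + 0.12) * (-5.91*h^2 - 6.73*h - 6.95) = -25.6494*h^4 - 19.634*h^3 - 19.9696*h^2 + 10.4514*h - 0.834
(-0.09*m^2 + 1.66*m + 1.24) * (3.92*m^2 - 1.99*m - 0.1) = -0.3528*m^4 + 6.6863*m^3 + 1.5664*m^2 - 2.6336*m - 0.124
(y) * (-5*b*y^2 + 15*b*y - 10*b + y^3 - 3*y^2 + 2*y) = -5*b*y^3 + 15*b*y^2 - 10*b*y + y^4 - 3*y^3 + 2*y^2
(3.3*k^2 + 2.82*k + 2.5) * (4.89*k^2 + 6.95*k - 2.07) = 16.137*k^4 + 36.7248*k^3 + 24.993*k^2 + 11.5376*k - 5.175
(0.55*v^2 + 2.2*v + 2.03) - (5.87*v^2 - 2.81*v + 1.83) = -5.32*v^2 + 5.01*v + 0.2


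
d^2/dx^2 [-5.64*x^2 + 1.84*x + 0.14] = -11.2800000000000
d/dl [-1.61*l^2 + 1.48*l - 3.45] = 1.48 - 3.22*l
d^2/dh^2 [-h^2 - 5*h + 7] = -2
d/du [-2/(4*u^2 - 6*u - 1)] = 4*(4*u - 3)/(-4*u^2 + 6*u + 1)^2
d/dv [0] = 0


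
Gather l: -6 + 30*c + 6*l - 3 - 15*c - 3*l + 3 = 15*c + 3*l - 6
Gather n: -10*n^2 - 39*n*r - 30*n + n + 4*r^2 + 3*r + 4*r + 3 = -10*n^2 + n*(-39*r - 29) + 4*r^2 + 7*r + 3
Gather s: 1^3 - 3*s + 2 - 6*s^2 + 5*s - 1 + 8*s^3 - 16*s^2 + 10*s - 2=8*s^3 - 22*s^2 + 12*s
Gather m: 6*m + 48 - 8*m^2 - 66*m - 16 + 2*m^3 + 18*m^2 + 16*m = 2*m^3 + 10*m^2 - 44*m + 32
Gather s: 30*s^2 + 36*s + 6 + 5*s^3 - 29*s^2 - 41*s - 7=5*s^3 + s^2 - 5*s - 1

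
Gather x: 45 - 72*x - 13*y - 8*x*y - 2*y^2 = x*(-8*y - 72) - 2*y^2 - 13*y + 45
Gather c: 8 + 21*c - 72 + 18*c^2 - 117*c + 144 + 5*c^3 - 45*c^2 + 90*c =5*c^3 - 27*c^2 - 6*c + 80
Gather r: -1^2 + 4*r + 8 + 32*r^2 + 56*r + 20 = 32*r^2 + 60*r + 27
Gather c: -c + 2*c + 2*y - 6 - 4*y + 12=c - 2*y + 6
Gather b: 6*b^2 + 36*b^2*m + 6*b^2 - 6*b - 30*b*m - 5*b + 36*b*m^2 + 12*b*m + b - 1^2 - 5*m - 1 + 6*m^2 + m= b^2*(36*m + 12) + b*(36*m^2 - 18*m - 10) + 6*m^2 - 4*m - 2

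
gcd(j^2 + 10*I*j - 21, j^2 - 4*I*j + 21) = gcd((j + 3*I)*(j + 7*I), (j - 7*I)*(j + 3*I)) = j + 3*I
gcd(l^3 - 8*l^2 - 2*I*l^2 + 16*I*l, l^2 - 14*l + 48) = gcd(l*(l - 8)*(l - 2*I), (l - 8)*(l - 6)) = l - 8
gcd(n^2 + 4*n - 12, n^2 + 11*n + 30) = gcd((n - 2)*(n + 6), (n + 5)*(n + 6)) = n + 6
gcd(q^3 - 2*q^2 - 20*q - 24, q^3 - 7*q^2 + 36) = q^2 - 4*q - 12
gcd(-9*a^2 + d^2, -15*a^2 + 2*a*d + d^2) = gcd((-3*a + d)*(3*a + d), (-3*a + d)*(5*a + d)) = 3*a - d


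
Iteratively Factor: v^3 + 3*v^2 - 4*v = (v)*(v^2 + 3*v - 4) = v*(v - 1)*(v + 4)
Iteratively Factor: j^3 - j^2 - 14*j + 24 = (j + 4)*(j^2 - 5*j + 6) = (j - 3)*(j + 4)*(j - 2)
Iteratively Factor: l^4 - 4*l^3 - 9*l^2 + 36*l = (l + 3)*(l^3 - 7*l^2 + 12*l) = (l - 3)*(l + 3)*(l^2 - 4*l) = (l - 4)*(l - 3)*(l + 3)*(l)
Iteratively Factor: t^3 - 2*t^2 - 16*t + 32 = (t - 4)*(t^2 + 2*t - 8) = (t - 4)*(t + 4)*(t - 2)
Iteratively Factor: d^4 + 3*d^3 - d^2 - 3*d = (d)*(d^3 + 3*d^2 - d - 3) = d*(d + 3)*(d^2 - 1) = d*(d + 1)*(d + 3)*(d - 1)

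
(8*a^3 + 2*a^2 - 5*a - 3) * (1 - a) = -8*a^4 + 6*a^3 + 7*a^2 - 2*a - 3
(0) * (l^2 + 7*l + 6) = 0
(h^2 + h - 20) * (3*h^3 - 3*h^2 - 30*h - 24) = 3*h^5 - 93*h^3 + 6*h^2 + 576*h + 480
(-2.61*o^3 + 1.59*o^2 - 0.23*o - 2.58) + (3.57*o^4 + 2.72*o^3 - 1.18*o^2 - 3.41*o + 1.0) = 3.57*o^4 + 0.11*o^3 + 0.41*o^2 - 3.64*o - 1.58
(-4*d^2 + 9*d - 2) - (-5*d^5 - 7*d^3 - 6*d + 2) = 5*d^5 + 7*d^3 - 4*d^2 + 15*d - 4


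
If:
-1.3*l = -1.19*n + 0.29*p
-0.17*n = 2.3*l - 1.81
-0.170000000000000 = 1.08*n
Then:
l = 0.80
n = -0.16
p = -4.23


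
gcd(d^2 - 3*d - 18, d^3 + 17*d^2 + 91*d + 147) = d + 3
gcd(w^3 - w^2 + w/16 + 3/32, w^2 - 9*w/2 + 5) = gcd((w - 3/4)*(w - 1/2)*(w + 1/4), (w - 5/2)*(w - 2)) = 1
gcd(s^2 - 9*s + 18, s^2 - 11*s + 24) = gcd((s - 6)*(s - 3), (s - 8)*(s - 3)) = s - 3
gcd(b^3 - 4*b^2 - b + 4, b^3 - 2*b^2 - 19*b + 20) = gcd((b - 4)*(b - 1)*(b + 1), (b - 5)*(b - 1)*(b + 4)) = b - 1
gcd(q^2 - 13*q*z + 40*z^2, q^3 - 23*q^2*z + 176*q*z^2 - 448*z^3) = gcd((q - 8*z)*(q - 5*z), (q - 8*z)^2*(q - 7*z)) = -q + 8*z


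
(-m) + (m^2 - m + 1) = m^2 - 2*m + 1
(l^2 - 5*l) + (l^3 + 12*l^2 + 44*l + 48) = l^3 + 13*l^2 + 39*l + 48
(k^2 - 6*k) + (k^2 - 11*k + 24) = 2*k^2 - 17*k + 24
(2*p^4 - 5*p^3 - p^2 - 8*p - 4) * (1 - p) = -2*p^5 + 7*p^4 - 4*p^3 + 7*p^2 - 4*p - 4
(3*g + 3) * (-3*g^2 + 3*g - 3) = -9*g^3 - 9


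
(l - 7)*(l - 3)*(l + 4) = l^3 - 6*l^2 - 19*l + 84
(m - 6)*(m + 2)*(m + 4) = m^3 - 28*m - 48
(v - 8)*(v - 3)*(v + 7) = v^3 - 4*v^2 - 53*v + 168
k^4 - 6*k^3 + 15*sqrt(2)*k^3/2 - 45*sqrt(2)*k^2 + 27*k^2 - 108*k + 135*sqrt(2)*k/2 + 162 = (k - 3)^2*(k + 3*sqrt(2)/2)*(k + 6*sqrt(2))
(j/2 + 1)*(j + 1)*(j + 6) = j^3/2 + 9*j^2/2 + 10*j + 6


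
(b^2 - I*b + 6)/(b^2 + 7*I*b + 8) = (b^2 - I*b + 6)/(b^2 + 7*I*b + 8)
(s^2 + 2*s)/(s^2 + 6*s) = (s + 2)/(s + 6)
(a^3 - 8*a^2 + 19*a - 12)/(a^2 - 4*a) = a - 4 + 3/a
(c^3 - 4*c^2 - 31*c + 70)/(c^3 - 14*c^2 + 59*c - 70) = (c + 5)/(c - 5)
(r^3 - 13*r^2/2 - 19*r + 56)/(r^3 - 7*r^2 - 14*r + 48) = (r + 7/2)/(r + 3)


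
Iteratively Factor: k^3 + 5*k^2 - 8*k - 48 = (k + 4)*(k^2 + k - 12) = (k - 3)*(k + 4)*(k + 4)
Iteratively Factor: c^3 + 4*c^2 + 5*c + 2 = (c + 1)*(c^2 + 3*c + 2) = (c + 1)^2*(c + 2)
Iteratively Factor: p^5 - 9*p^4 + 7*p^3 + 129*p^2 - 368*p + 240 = (p - 3)*(p^4 - 6*p^3 - 11*p^2 + 96*p - 80) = (p - 3)*(p + 4)*(p^3 - 10*p^2 + 29*p - 20) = (p - 5)*(p - 3)*(p + 4)*(p^2 - 5*p + 4) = (p - 5)*(p - 3)*(p - 1)*(p + 4)*(p - 4)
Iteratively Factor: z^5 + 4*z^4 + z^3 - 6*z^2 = (z + 2)*(z^4 + 2*z^3 - 3*z^2) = (z - 1)*(z + 2)*(z^3 + 3*z^2) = z*(z - 1)*(z + 2)*(z^2 + 3*z) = z^2*(z - 1)*(z + 2)*(z + 3)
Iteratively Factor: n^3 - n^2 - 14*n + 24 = (n + 4)*(n^2 - 5*n + 6) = (n - 2)*(n + 4)*(n - 3)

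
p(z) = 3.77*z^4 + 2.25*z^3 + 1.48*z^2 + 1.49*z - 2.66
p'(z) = 15.08*z^3 + 6.75*z^2 + 2.96*z + 1.49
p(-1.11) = 0.16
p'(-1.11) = -14.10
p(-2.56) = 127.40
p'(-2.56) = -214.85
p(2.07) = 95.94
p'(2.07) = 170.30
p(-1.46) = 8.45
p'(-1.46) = -35.37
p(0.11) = -2.47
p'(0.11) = 1.92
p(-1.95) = 37.89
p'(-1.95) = -90.43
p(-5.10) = 2280.25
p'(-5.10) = -1838.42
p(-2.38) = 92.81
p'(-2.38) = -170.62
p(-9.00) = 23198.53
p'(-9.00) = -10471.72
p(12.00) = 82291.06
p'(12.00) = 27067.25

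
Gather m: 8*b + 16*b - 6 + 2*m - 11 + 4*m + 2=24*b + 6*m - 15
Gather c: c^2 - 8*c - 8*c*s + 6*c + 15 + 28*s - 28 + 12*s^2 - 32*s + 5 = c^2 + c*(-8*s - 2) + 12*s^2 - 4*s - 8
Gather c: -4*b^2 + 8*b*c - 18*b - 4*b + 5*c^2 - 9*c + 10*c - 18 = -4*b^2 - 22*b + 5*c^2 + c*(8*b + 1) - 18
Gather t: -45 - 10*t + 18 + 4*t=-6*t - 27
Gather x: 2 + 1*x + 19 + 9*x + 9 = 10*x + 30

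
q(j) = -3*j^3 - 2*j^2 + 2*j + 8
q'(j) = -9*j^2 - 4*j + 2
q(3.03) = -87.76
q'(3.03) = -92.75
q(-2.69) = 46.54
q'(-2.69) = -52.36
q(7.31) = -1256.11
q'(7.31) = -508.16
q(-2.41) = 33.56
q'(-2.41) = -40.63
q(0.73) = 7.23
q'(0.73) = -5.72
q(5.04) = -416.80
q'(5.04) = -246.77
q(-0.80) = 6.66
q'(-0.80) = -0.56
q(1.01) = 4.89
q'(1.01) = -11.22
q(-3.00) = 65.00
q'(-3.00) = -67.00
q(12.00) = -5440.00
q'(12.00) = -1342.00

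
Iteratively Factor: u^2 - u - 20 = (u + 4)*(u - 5)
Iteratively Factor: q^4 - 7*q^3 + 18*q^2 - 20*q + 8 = (q - 2)*(q^3 - 5*q^2 + 8*q - 4) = (q - 2)^2*(q^2 - 3*q + 2) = (q - 2)^3*(q - 1)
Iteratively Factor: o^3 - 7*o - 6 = (o + 1)*(o^2 - o - 6) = (o + 1)*(o + 2)*(o - 3)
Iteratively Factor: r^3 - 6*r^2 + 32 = (r - 4)*(r^2 - 2*r - 8) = (r - 4)^2*(r + 2)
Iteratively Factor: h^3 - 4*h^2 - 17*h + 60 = (h - 5)*(h^2 + h - 12) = (h - 5)*(h - 3)*(h + 4)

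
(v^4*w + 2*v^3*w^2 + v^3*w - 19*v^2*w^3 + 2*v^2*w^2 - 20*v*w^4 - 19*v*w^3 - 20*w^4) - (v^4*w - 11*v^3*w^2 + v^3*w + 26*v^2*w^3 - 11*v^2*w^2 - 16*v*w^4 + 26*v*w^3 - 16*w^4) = 13*v^3*w^2 - 45*v^2*w^3 + 13*v^2*w^2 - 4*v*w^4 - 45*v*w^3 - 4*w^4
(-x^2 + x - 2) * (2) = -2*x^2 + 2*x - 4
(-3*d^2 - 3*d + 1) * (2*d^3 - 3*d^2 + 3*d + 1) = -6*d^5 + 3*d^4 + 2*d^3 - 15*d^2 + 1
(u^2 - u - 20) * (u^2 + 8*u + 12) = u^4 + 7*u^3 - 16*u^2 - 172*u - 240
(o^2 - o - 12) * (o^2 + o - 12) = o^4 - 25*o^2 + 144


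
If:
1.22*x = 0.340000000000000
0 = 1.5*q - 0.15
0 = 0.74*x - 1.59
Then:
No Solution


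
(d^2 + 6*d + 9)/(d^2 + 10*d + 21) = (d + 3)/(d + 7)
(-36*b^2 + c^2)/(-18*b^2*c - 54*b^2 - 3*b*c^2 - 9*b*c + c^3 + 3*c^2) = (6*b + c)/(3*b*c + 9*b + c^2 + 3*c)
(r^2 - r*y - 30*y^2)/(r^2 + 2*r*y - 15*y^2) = (-r + 6*y)/(-r + 3*y)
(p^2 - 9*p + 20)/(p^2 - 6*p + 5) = (p - 4)/(p - 1)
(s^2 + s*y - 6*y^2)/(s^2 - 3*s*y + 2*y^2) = (-s - 3*y)/(-s + y)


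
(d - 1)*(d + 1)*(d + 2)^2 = d^4 + 4*d^3 + 3*d^2 - 4*d - 4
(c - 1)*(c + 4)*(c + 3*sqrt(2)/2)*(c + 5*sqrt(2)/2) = c^4 + 3*c^3 + 4*sqrt(2)*c^3 + 7*c^2/2 + 12*sqrt(2)*c^2 - 16*sqrt(2)*c + 45*c/2 - 30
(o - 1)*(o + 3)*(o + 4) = o^3 + 6*o^2 + 5*o - 12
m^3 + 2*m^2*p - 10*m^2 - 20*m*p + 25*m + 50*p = (m - 5)^2*(m + 2*p)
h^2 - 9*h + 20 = (h - 5)*(h - 4)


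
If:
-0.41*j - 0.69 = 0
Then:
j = -1.68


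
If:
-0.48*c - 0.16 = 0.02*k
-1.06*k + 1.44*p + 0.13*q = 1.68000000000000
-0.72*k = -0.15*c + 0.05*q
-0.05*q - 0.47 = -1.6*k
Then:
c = -0.34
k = 0.18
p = 1.63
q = -3.62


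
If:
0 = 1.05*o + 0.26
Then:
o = -0.25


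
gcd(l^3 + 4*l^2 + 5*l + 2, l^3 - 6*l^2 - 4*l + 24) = l + 2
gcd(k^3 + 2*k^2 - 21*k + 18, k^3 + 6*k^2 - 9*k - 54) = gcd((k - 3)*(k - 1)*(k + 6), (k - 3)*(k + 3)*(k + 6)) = k^2 + 3*k - 18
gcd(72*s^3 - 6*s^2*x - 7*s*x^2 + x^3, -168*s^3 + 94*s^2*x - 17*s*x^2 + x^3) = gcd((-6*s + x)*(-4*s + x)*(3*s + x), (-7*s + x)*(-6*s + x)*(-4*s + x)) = 24*s^2 - 10*s*x + x^2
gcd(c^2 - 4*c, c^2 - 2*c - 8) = c - 4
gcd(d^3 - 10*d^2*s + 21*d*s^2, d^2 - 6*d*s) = d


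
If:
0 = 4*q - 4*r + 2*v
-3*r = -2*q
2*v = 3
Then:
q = -9/4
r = -3/2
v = 3/2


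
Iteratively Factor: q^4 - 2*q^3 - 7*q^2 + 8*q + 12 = (q + 2)*(q^3 - 4*q^2 + q + 6) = (q - 3)*(q + 2)*(q^2 - q - 2) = (q - 3)*(q - 2)*(q + 2)*(q + 1)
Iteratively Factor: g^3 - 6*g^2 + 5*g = (g)*(g^2 - 6*g + 5) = g*(g - 1)*(g - 5)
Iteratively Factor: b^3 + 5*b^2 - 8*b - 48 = (b - 3)*(b^2 + 8*b + 16) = (b - 3)*(b + 4)*(b + 4)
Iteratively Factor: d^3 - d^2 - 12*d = (d)*(d^2 - d - 12) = d*(d - 4)*(d + 3)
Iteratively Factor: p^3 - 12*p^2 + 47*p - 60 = (p - 3)*(p^2 - 9*p + 20) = (p - 5)*(p - 3)*(p - 4)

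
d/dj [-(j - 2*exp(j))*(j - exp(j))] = 3*j*exp(j) - 2*j - 4*exp(2*j) + 3*exp(j)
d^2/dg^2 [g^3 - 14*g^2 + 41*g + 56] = 6*g - 28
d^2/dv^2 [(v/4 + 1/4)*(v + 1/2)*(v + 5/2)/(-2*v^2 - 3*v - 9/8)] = 4*(v + 6)/(256*v^4 + 768*v^3 + 864*v^2 + 432*v + 81)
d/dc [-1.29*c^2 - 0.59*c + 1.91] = -2.58*c - 0.59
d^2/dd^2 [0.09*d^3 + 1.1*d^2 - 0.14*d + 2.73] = 0.54*d + 2.2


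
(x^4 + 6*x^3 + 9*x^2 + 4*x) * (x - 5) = x^5 + x^4 - 21*x^3 - 41*x^2 - 20*x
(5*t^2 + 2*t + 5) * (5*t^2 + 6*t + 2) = 25*t^4 + 40*t^3 + 47*t^2 + 34*t + 10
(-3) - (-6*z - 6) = 6*z + 3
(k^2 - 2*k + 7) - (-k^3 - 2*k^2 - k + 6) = k^3 + 3*k^2 - k + 1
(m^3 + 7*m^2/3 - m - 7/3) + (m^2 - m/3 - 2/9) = m^3 + 10*m^2/3 - 4*m/3 - 23/9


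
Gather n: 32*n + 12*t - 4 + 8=32*n + 12*t + 4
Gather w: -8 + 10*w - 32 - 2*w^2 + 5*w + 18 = -2*w^2 + 15*w - 22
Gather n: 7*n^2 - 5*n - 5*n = 7*n^2 - 10*n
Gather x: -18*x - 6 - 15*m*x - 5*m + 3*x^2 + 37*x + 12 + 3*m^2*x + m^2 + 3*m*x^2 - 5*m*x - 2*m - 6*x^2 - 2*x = m^2 - 7*m + x^2*(3*m - 3) + x*(3*m^2 - 20*m + 17) + 6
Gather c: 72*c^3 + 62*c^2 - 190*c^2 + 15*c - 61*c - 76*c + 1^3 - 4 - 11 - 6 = 72*c^3 - 128*c^2 - 122*c - 20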